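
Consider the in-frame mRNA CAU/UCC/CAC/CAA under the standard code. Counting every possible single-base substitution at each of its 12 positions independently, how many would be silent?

Codon 1 (CAU, His): 1 synonymous substitution.
Codon 2 (UCC, Ser): 3 synonymous substitutions.
Codon 3 (CAC, His): 1 synonymous substitution.
Codon 4 (CAA, Gln): 1 synonymous substitution.
Total: 1 + 3 + 1 + 1 = 6.

6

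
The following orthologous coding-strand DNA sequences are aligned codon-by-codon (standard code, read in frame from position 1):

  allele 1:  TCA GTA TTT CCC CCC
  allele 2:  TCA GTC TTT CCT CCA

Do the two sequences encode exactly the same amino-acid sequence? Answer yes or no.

yes

Codon 1: TCA Ser / TCA Ser — identical.
Codon 2: GTA Val / GTC Val — synonymous.
Codon 3: TTT Phe / TTT Phe — identical.
Codon 4: CCC Pro / CCT Pro — synonymous.
Codon 5: CCC Pro / CCA Pro — synonymous.
Nonsynonymous differences: 0 → same protein.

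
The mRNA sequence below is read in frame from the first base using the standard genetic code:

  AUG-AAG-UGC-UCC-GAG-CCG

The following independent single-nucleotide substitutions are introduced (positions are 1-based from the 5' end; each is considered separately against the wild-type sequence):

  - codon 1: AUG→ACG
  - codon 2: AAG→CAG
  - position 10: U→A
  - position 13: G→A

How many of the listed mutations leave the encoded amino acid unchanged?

Codon 1: AUG (Met) → ACG (Thr) — missense.
Codon 2: AAG (Lys) → CAG (Gln) — missense.
Codon 4: UCC (Ser) → ACC (Thr) — missense.
Codon 5: GAG (Glu) → AAG (Lys) — missense.
Synonymous: 0 of 4.

0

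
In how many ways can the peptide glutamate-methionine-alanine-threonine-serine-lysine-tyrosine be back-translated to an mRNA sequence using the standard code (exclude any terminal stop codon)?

768

Glu: 2 codons.
Met: 1 codon.
Ala: 4 codons.
Thr: 4 codons.
Ser: 6 codons.
Lys: 2 codons.
Tyr: 2 codons.
2 × 1 × 4 × 4 × 6 × 2 × 2 = 768.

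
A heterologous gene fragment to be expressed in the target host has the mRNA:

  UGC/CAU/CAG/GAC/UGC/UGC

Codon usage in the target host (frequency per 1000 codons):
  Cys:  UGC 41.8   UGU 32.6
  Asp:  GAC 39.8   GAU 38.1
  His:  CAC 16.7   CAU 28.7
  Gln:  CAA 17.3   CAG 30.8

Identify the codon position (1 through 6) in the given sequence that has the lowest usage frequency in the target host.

2

Codon 1 UGC (Cys): 41.8 per 1000.
Codon 2 CAU (His): 28.7 per 1000.
Codon 3 CAG (Gln): 30.8 per 1000.
Codon 4 GAC (Asp): 39.8 per 1000.
Codon 5 UGC (Cys): 41.8 per 1000.
Codon 6 UGC (Cys): 41.8 per 1000.
Lowest frequency is 28.7 at codon 2.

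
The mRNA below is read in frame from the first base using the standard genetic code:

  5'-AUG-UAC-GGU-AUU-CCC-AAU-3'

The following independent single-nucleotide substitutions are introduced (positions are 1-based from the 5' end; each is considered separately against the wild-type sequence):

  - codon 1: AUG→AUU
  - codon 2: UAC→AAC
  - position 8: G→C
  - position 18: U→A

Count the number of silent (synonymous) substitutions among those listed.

0

Codon 1: AUG (Met) → AUU (Ile) — missense.
Codon 2: UAC (Tyr) → AAC (Asn) — missense.
Codon 3: GGU (Gly) → GCU (Ala) — missense.
Codon 6: AAU (Asn) → AAA (Lys) — missense.
Synonymous: 0 of 4.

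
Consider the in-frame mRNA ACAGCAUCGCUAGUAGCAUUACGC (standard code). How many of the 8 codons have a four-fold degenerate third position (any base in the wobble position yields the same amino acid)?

7

Codon 1 ACA (Thr): third position 4-fold.
Codon 2 GCA (Ala): third position 4-fold.
Codon 3 UCG (Ser): third position 4-fold.
Codon 4 CUA (Leu): third position 4-fold.
Codon 5 GUA (Val): third position 4-fold.
Codon 6 GCA (Ala): third position 4-fold.
Codon 7 UUA (Leu): third position 2-fold.
Codon 8 CGC (Arg): third position 4-fold.
Four-fold degenerate third positions: 7.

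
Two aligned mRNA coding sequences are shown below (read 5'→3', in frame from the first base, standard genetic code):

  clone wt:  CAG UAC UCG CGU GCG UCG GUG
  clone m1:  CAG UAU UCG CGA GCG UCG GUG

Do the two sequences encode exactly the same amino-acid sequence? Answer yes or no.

yes

Codon 1: CAG Gln / CAG Gln — identical.
Codon 2: UAC Tyr / UAU Tyr — synonymous.
Codon 3: UCG Ser / UCG Ser — identical.
Codon 4: CGU Arg / CGA Arg — synonymous.
Codon 5: GCG Ala / GCG Ala — identical.
Codon 6: UCG Ser / UCG Ser — identical.
Codon 7: GUG Val / GUG Val — identical.
Nonsynonymous differences: 0 → same protein.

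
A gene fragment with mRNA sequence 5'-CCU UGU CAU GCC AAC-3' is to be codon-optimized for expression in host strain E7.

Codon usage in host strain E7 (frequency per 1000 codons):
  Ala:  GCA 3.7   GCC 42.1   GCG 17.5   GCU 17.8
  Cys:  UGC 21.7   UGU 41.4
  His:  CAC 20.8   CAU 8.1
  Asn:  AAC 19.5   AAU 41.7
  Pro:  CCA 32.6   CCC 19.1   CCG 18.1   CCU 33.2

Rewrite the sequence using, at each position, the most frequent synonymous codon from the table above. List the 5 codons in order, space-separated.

Codon 1 (Pro): best is CCU at 33.2.
Codon 2 (Cys): best is UGU at 41.4.
Codon 3 (His): best is CAC at 20.8.
Codon 4 (Ala): best is GCC at 42.1.
Codon 5 (Asn): best is AAU at 41.7.

CCU UGU CAC GCC AAU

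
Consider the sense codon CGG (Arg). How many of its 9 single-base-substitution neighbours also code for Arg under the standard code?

Position 1: AGG → 1 synonymous.
Position 2: none → 0 synonymous.
Position 3: CGT, CGC, CGA → 3 synonymous.
Total: 1 + 0 + 3 = 4.

4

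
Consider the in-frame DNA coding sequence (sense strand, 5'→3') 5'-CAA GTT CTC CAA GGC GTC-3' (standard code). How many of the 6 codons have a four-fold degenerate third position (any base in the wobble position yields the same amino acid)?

4

Codon 1 CAA (Gln): third position 2-fold.
Codon 2 GTT (Val): third position 4-fold.
Codon 3 CTC (Leu): third position 4-fold.
Codon 4 CAA (Gln): third position 2-fold.
Codon 5 GGC (Gly): third position 4-fold.
Codon 6 GTC (Val): third position 4-fold.
Four-fold degenerate third positions: 4.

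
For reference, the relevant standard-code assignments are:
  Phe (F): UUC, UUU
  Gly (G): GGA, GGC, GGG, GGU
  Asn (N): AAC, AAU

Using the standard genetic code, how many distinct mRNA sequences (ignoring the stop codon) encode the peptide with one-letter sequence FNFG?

Phe: 2 codons.
Asn: 2 codons.
Phe: 2 codons.
Gly: 4 codons.
2 × 2 × 2 × 4 = 32.

32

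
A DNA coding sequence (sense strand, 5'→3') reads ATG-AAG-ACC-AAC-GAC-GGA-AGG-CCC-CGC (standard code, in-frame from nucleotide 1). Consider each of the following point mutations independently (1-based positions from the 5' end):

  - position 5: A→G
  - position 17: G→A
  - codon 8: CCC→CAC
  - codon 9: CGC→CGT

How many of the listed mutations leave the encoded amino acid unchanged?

1

Codon 2: AAG (Lys) → AGG (Arg) — missense.
Codon 6: GGA (Gly) → GAA (Glu) — missense.
Codon 8: CCC (Pro) → CAC (His) — missense.
Codon 9: CGC (Arg) → CGT (Arg) — synonymous.
Synonymous: 1 of 4.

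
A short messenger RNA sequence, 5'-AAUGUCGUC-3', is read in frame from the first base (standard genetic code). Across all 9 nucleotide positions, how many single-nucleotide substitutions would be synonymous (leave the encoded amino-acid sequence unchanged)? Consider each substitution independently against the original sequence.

Codon 1 (AAU, Asn): 1 synonymous substitution.
Codon 2 (GUC, Val): 3 synonymous substitutions.
Codon 3 (GUC, Val): 3 synonymous substitutions.
Total: 1 + 3 + 3 = 7.

7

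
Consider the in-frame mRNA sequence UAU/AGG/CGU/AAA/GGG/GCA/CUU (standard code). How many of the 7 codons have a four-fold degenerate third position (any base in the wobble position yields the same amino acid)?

Codon 1 UAU (Tyr): third position 2-fold.
Codon 2 AGG (Arg): third position 2-fold.
Codon 3 CGU (Arg): third position 4-fold.
Codon 4 AAA (Lys): third position 2-fold.
Codon 5 GGG (Gly): third position 4-fold.
Codon 6 GCA (Ala): third position 4-fold.
Codon 7 CUU (Leu): third position 4-fold.
Four-fold degenerate third positions: 4.

4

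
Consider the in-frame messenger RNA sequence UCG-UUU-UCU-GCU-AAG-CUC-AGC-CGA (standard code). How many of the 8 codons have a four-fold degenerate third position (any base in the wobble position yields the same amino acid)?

5

Codon 1 UCG (Ser): third position 4-fold.
Codon 2 UUU (Phe): third position 2-fold.
Codon 3 UCU (Ser): third position 4-fold.
Codon 4 GCU (Ala): third position 4-fold.
Codon 5 AAG (Lys): third position 2-fold.
Codon 6 CUC (Leu): third position 4-fold.
Codon 7 AGC (Ser): third position 2-fold.
Codon 8 CGA (Arg): third position 4-fold.
Four-fold degenerate third positions: 5.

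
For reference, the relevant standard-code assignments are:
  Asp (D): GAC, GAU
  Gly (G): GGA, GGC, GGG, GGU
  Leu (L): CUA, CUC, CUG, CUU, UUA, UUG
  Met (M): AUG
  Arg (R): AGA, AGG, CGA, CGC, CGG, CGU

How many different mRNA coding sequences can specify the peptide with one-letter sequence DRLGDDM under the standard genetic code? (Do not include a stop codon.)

Asp: 2 codons.
Arg: 6 codons.
Leu: 6 codons.
Gly: 4 codons.
Asp: 2 codons.
Asp: 2 codons.
Met: 1 codon.
2 × 6 × 6 × 4 × 2 × 2 × 1 = 1152.

1152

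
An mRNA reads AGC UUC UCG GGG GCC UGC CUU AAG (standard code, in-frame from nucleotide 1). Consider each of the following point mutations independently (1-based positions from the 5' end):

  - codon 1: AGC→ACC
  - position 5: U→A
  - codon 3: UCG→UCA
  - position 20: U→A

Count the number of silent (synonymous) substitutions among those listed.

Codon 1: AGC (Ser) → ACC (Thr) — missense.
Codon 2: UUC (Phe) → UAC (Tyr) — missense.
Codon 3: UCG (Ser) → UCA (Ser) — synonymous.
Codon 7: CUU (Leu) → CAU (His) — missense.
Synonymous: 1 of 4.

1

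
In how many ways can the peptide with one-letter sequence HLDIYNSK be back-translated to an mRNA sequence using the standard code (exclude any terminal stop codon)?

His: 2 codons.
Leu: 6 codons.
Asp: 2 codons.
Ile: 3 codons.
Tyr: 2 codons.
Asn: 2 codons.
Ser: 6 codons.
Lys: 2 codons.
2 × 6 × 2 × 3 × 2 × 2 × 6 × 2 = 3456.

3456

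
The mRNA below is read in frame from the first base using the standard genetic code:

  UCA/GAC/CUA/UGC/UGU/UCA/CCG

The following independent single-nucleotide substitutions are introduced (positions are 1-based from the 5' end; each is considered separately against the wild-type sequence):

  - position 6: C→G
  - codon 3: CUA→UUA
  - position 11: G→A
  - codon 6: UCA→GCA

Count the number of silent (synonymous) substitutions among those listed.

Codon 2: GAC (Asp) → GAG (Glu) — missense.
Codon 3: CUA (Leu) → UUA (Leu) — synonymous.
Codon 4: UGC (Cys) → UAC (Tyr) — missense.
Codon 6: UCA (Ser) → GCA (Ala) — missense.
Synonymous: 1 of 4.

1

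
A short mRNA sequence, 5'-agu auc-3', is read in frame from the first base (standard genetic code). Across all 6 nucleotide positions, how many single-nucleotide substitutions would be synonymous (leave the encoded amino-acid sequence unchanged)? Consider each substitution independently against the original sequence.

Codon 1 (AGU, Ser): 1 synonymous substitution.
Codon 2 (AUC, Ile): 2 synonymous substitutions.
Total: 1 + 2 = 3.

3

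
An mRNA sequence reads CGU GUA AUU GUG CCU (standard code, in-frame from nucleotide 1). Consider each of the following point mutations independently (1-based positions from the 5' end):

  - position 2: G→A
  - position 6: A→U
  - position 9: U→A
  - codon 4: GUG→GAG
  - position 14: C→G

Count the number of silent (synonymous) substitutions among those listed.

2

Codon 1: CGU (Arg) → CAU (His) — missense.
Codon 2: GUA (Val) → GUU (Val) — synonymous.
Codon 3: AUU (Ile) → AUA (Ile) — synonymous.
Codon 4: GUG (Val) → GAG (Glu) — missense.
Codon 5: CCU (Pro) → CGU (Arg) — missense.
Synonymous: 2 of 5.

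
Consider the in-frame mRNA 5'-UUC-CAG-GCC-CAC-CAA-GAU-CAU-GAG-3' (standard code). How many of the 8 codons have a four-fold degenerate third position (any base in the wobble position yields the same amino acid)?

Codon 1 UUC (Phe): third position 2-fold.
Codon 2 CAG (Gln): third position 2-fold.
Codon 3 GCC (Ala): third position 4-fold.
Codon 4 CAC (His): third position 2-fold.
Codon 5 CAA (Gln): third position 2-fold.
Codon 6 GAU (Asp): third position 2-fold.
Codon 7 CAU (His): third position 2-fold.
Codon 8 GAG (Glu): third position 2-fold.
Four-fold degenerate third positions: 1.

1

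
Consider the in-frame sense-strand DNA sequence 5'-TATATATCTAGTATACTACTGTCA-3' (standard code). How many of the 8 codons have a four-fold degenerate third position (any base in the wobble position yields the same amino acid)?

Codon 1 TAT (Tyr): third position 2-fold.
Codon 2 ATA (Ile): third position 3-fold.
Codon 3 TCT (Ser): third position 4-fold.
Codon 4 AGT (Ser): third position 2-fold.
Codon 5 ATA (Ile): third position 3-fold.
Codon 6 CTA (Leu): third position 4-fold.
Codon 7 CTG (Leu): third position 4-fold.
Codon 8 TCA (Ser): third position 4-fold.
Four-fold degenerate third positions: 4.

4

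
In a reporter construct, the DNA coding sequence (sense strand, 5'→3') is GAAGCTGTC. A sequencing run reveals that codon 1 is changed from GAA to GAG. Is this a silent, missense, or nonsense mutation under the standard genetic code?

Position 3 falls in codon 1: GAA → Glu.
After the substitution the codon is GAG → Glu.
Both encode Glu, so the change is synonymous.

silent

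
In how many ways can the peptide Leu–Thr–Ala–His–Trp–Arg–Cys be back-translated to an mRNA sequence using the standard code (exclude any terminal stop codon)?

2304

Leu: 6 codons.
Thr: 4 codons.
Ala: 4 codons.
His: 2 codons.
Trp: 1 codon.
Arg: 6 codons.
Cys: 2 codons.
6 × 4 × 4 × 2 × 1 × 6 × 2 = 2304.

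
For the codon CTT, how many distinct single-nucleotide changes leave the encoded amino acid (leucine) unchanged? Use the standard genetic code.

3

Position 1: none → 0 synonymous.
Position 2: none → 0 synonymous.
Position 3: CTC, CTA, CTG → 3 synonymous.
Total: 0 + 0 + 3 = 3.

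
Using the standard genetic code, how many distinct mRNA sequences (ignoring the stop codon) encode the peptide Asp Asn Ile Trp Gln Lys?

Asp: 2 codons.
Asn: 2 codons.
Ile: 3 codons.
Trp: 1 codon.
Gln: 2 codons.
Lys: 2 codons.
2 × 2 × 3 × 1 × 2 × 2 = 48.

48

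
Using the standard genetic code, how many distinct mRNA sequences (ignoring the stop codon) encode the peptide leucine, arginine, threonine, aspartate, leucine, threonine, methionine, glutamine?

13824

Leu: 6 codons.
Arg: 6 codons.
Thr: 4 codons.
Asp: 2 codons.
Leu: 6 codons.
Thr: 4 codons.
Met: 1 codon.
Gln: 2 codons.
6 × 6 × 4 × 2 × 6 × 4 × 1 × 2 = 13824.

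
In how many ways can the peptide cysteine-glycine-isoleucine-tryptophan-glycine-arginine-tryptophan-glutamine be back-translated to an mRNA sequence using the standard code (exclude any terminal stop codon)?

1152

Cys: 2 codons.
Gly: 4 codons.
Ile: 3 codons.
Trp: 1 codon.
Gly: 4 codons.
Arg: 6 codons.
Trp: 1 codon.
Gln: 2 codons.
2 × 4 × 3 × 1 × 4 × 6 × 1 × 2 = 1152.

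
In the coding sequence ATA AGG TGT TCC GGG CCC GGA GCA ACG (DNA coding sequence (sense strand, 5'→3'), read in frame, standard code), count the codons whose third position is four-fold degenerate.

Codon 1 ATA (Ile): third position 3-fold.
Codon 2 AGG (Arg): third position 2-fold.
Codon 3 TGT (Cys): third position 2-fold.
Codon 4 TCC (Ser): third position 4-fold.
Codon 5 GGG (Gly): third position 4-fold.
Codon 6 CCC (Pro): third position 4-fold.
Codon 7 GGA (Gly): third position 4-fold.
Codon 8 GCA (Ala): third position 4-fold.
Codon 9 ACG (Thr): third position 4-fold.
Four-fold degenerate third positions: 6.

6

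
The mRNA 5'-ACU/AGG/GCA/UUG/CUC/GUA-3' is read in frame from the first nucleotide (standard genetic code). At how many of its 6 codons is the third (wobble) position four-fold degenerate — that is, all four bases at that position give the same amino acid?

4

Codon 1 ACU (Thr): third position 4-fold.
Codon 2 AGG (Arg): third position 2-fold.
Codon 3 GCA (Ala): third position 4-fold.
Codon 4 UUG (Leu): third position 2-fold.
Codon 5 CUC (Leu): third position 4-fold.
Codon 6 GUA (Val): third position 4-fold.
Four-fold degenerate third positions: 4.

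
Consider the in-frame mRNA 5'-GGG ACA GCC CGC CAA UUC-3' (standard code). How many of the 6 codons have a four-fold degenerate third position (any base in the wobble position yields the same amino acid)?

4

Codon 1 GGG (Gly): third position 4-fold.
Codon 2 ACA (Thr): third position 4-fold.
Codon 3 GCC (Ala): third position 4-fold.
Codon 4 CGC (Arg): third position 4-fold.
Codon 5 CAA (Gln): third position 2-fold.
Codon 6 UUC (Phe): third position 2-fold.
Four-fold degenerate third positions: 4.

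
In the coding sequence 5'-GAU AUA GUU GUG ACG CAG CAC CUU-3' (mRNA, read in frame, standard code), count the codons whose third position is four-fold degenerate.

Codon 1 GAU (Asp): third position 2-fold.
Codon 2 AUA (Ile): third position 3-fold.
Codon 3 GUU (Val): third position 4-fold.
Codon 4 GUG (Val): third position 4-fold.
Codon 5 ACG (Thr): third position 4-fold.
Codon 6 CAG (Gln): third position 2-fold.
Codon 7 CAC (His): third position 2-fold.
Codon 8 CUU (Leu): third position 4-fold.
Four-fold degenerate third positions: 4.

4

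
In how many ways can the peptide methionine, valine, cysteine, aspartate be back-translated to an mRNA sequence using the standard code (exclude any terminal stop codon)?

16

Met: 1 codon.
Val: 4 codons.
Cys: 2 codons.
Asp: 2 codons.
1 × 4 × 2 × 2 = 16.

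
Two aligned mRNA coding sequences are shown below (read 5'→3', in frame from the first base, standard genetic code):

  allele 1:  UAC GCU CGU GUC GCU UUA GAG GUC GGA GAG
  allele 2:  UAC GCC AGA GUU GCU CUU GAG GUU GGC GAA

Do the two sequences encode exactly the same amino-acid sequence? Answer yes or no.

Codon 1: UAC Tyr / UAC Tyr — identical.
Codon 2: GCU Ala / GCC Ala — synonymous.
Codon 3: CGU Arg / AGA Arg — synonymous.
Codon 4: GUC Val / GUU Val — synonymous.
Codon 5: GCU Ala / GCU Ala — identical.
Codon 6: UUA Leu / CUU Leu — synonymous.
Codon 7: GAG Glu / GAG Glu — identical.
Codon 8: GUC Val / GUU Val — synonymous.
Codon 9: GGA Gly / GGC Gly — synonymous.
Codon 10: GAG Glu / GAA Glu — synonymous.
Nonsynonymous differences: 0 → same protein.

yes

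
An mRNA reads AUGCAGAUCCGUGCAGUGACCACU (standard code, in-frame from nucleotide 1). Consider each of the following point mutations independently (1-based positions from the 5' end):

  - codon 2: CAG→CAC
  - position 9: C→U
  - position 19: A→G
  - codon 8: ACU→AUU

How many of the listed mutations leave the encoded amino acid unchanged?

Codon 2: CAG (Gln) → CAC (His) — missense.
Codon 3: AUC (Ile) → AUU (Ile) — synonymous.
Codon 7: ACC (Thr) → GCC (Ala) — missense.
Codon 8: ACU (Thr) → AUU (Ile) — missense.
Synonymous: 1 of 4.

1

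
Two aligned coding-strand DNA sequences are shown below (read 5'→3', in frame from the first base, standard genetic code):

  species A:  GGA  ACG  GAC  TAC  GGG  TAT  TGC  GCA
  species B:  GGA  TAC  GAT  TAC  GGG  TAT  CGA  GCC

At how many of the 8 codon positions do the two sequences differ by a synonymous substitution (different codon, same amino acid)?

2

Codon 1: GGA Gly / GGA Gly — identical.
Codon 2: ACG Thr / TAC Tyr — nonsynonymous.
Codon 3: GAC Asp / GAT Asp — synonymous.
Codon 4: TAC Tyr / TAC Tyr — identical.
Codon 5: GGG Gly / GGG Gly — identical.
Codon 6: TAT Tyr / TAT Tyr — identical.
Codon 7: TGC Cys / CGA Arg — nonsynonymous.
Codon 8: GCA Ala / GCC Ala — synonymous.
Synonymous differences: 2.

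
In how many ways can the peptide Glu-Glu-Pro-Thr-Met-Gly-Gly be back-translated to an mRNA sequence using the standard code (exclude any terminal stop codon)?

Glu: 2 codons.
Glu: 2 codons.
Pro: 4 codons.
Thr: 4 codons.
Met: 1 codon.
Gly: 4 codons.
Gly: 4 codons.
2 × 2 × 4 × 4 × 1 × 4 × 4 = 1024.

1024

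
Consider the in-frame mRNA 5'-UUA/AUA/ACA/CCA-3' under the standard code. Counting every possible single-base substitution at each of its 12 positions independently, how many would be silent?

Codon 1 (UUA, Leu): 2 synonymous substitutions.
Codon 2 (AUA, Ile): 2 synonymous substitutions.
Codon 3 (ACA, Thr): 3 synonymous substitutions.
Codon 4 (CCA, Pro): 3 synonymous substitutions.
Total: 2 + 2 + 3 + 3 = 10.

10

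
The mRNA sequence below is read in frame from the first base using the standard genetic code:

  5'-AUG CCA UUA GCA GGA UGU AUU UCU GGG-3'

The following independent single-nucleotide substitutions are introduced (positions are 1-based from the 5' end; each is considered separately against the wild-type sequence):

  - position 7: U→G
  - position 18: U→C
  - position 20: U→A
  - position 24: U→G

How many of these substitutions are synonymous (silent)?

2

Codon 3: UUA (Leu) → GUA (Val) — missense.
Codon 6: UGU (Cys) → UGC (Cys) — synonymous.
Codon 7: AUU (Ile) → AAU (Asn) — missense.
Codon 8: UCU (Ser) → UCG (Ser) — synonymous.
Synonymous: 2 of 4.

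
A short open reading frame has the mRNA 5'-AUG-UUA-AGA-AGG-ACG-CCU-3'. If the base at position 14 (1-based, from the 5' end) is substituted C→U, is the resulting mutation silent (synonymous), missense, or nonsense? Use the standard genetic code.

Position 14 falls in codon 5: ACG → Thr.
After the substitution the codon is AUG → Met.
Thr ≠ Met, so this is a missense mutation.

missense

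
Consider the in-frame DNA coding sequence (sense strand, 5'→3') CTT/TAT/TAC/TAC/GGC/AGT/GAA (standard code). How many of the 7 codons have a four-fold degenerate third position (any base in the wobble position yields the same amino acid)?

Codon 1 CTT (Leu): third position 4-fold.
Codon 2 TAT (Tyr): third position 2-fold.
Codon 3 TAC (Tyr): third position 2-fold.
Codon 4 TAC (Tyr): third position 2-fold.
Codon 5 GGC (Gly): third position 4-fold.
Codon 6 AGT (Ser): third position 2-fold.
Codon 7 GAA (Glu): third position 2-fold.
Four-fold degenerate third positions: 2.

2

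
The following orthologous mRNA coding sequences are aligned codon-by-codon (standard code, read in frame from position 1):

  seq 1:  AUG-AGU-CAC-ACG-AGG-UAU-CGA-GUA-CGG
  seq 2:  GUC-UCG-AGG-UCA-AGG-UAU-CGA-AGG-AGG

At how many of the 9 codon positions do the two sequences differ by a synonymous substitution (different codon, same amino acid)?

2

Codon 1: AUG Met / GUC Val — nonsynonymous.
Codon 2: AGU Ser / UCG Ser — synonymous.
Codon 3: CAC His / AGG Arg — nonsynonymous.
Codon 4: ACG Thr / UCA Ser — nonsynonymous.
Codon 5: AGG Arg / AGG Arg — identical.
Codon 6: UAU Tyr / UAU Tyr — identical.
Codon 7: CGA Arg / CGA Arg — identical.
Codon 8: GUA Val / AGG Arg — nonsynonymous.
Codon 9: CGG Arg / AGG Arg — synonymous.
Synonymous differences: 2.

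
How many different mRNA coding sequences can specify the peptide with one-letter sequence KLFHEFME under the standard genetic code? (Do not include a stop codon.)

384

Lys: 2 codons.
Leu: 6 codons.
Phe: 2 codons.
His: 2 codons.
Glu: 2 codons.
Phe: 2 codons.
Met: 1 codon.
Glu: 2 codons.
2 × 6 × 2 × 2 × 2 × 2 × 1 × 2 = 384.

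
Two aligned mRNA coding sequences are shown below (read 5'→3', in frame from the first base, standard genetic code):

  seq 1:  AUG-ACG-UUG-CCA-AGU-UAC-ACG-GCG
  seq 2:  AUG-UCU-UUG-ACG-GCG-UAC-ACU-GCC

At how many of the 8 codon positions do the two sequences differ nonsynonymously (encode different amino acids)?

Codon 1: AUG Met / AUG Met — identical.
Codon 2: ACG Thr / UCU Ser — nonsynonymous.
Codon 3: UUG Leu / UUG Leu — identical.
Codon 4: CCA Pro / ACG Thr — nonsynonymous.
Codon 5: AGU Ser / GCG Ala — nonsynonymous.
Codon 6: UAC Tyr / UAC Tyr — identical.
Codon 7: ACG Thr / ACU Thr — synonymous.
Codon 8: GCG Ala / GCC Ala — synonymous.
Nonsynonymous differences: 3.

3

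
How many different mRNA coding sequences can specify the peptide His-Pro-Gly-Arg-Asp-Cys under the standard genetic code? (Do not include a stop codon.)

His: 2 codons.
Pro: 4 codons.
Gly: 4 codons.
Arg: 6 codons.
Asp: 2 codons.
Cys: 2 codons.
2 × 4 × 4 × 6 × 2 × 2 = 768.

768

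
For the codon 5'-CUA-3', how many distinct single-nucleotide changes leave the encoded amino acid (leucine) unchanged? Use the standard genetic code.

Position 1: UUA → 1 synonymous.
Position 2: none → 0 synonymous.
Position 3: CUU, CUC, CUG → 3 synonymous.
Total: 1 + 0 + 3 = 4.

4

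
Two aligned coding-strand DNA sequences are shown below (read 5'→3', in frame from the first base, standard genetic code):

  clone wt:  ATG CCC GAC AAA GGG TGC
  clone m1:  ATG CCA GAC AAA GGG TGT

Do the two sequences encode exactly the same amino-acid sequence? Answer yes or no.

Codon 1: ATG Met / ATG Met — identical.
Codon 2: CCC Pro / CCA Pro — synonymous.
Codon 3: GAC Asp / GAC Asp — identical.
Codon 4: AAA Lys / AAA Lys — identical.
Codon 5: GGG Gly / GGG Gly — identical.
Codon 6: TGC Cys / TGT Cys — synonymous.
Nonsynonymous differences: 0 → same protein.

yes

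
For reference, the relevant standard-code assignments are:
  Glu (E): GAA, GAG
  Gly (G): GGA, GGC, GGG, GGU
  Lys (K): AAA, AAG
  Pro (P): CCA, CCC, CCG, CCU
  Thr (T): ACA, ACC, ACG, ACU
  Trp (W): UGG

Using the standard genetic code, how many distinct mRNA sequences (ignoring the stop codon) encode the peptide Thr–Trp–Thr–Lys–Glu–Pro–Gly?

1024

Thr: 4 codons.
Trp: 1 codon.
Thr: 4 codons.
Lys: 2 codons.
Glu: 2 codons.
Pro: 4 codons.
Gly: 4 codons.
4 × 1 × 4 × 2 × 2 × 4 × 4 = 1024.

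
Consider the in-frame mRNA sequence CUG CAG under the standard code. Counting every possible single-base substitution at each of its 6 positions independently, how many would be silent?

Codon 1 (CUG, Leu): 4 synonymous substitutions.
Codon 2 (CAG, Gln): 1 synonymous substitution.
Total: 4 + 1 = 5.

5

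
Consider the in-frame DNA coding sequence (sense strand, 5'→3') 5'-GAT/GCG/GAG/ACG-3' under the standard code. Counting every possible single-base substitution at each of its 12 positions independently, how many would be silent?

8

Codon 1 (GAT, Asp): 1 synonymous substitution.
Codon 2 (GCG, Ala): 3 synonymous substitutions.
Codon 3 (GAG, Glu): 1 synonymous substitution.
Codon 4 (ACG, Thr): 3 synonymous substitutions.
Total: 1 + 3 + 1 + 3 = 8.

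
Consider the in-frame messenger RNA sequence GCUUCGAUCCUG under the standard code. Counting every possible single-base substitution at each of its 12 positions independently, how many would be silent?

Codon 1 (GCU, Ala): 3 synonymous substitutions.
Codon 2 (UCG, Ser): 3 synonymous substitutions.
Codon 3 (AUC, Ile): 2 synonymous substitutions.
Codon 4 (CUG, Leu): 4 synonymous substitutions.
Total: 3 + 3 + 2 + 4 = 12.

12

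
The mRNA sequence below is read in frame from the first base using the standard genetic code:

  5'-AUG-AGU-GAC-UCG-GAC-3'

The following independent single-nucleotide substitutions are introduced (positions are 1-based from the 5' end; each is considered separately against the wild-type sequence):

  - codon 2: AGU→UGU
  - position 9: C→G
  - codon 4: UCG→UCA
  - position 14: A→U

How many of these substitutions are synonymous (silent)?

1

Codon 2: AGU (Ser) → UGU (Cys) — missense.
Codon 3: GAC (Asp) → GAG (Glu) — missense.
Codon 4: UCG (Ser) → UCA (Ser) — synonymous.
Codon 5: GAC (Asp) → GUC (Val) — missense.
Synonymous: 1 of 4.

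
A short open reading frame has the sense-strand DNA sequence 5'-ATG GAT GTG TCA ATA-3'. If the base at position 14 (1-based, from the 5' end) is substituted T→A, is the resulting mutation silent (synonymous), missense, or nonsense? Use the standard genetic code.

missense

Position 14 falls in codon 5: ATA → Ile.
After the substitution the codon is AAA → Lys.
Ile ≠ Lys, so this is a missense mutation.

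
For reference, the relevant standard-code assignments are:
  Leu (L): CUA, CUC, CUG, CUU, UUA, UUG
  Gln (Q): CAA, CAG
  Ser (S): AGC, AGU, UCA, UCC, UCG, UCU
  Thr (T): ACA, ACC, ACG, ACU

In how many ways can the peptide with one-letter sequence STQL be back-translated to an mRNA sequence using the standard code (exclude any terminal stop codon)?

288

Ser: 6 codons.
Thr: 4 codons.
Gln: 2 codons.
Leu: 6 codons.
6 × 4 × 2 × 6 = 288.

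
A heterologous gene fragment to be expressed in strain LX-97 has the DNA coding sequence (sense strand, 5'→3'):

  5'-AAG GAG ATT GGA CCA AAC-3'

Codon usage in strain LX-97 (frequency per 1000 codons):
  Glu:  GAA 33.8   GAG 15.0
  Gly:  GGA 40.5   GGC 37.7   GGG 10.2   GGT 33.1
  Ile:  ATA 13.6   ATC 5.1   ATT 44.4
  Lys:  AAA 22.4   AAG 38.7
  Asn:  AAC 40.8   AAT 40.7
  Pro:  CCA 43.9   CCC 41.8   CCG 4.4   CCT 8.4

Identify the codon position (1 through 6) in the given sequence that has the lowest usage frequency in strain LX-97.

2

Codon 1 AAG (Lys): 38.7 per 1000.
Codon 2 GAG (Glu): 15.0 per 1000.
Codon 3 ATT (Ile): 44.4 per 1000.
Codon 4 GGA (Gly): 40.5 per 1000.
Codon 5 CCA (Pro): 43.9 per 1000.
Codon 6 AAC (Asn): 40.8 per 1000.
Lowest frequency is 15.0 at codon 2.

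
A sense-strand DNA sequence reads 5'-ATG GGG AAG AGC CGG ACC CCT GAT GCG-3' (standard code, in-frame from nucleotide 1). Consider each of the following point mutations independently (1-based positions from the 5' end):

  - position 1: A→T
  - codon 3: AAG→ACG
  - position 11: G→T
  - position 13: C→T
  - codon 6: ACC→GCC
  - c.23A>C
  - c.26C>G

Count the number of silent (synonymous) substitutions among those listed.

0

Codon 1: ATG (Met) → TTG (Leu) — missense.
Codon 3: AAG (Lys) → ACG (Thr) — missense.
Codon 4: AGC (Ser) → ATC (Ile) — missense.
Codon 5: CGG (Arg) → TGG (Trp) — missense.
Codon 6: ACC (Thr) → GCC (Ala) — missense.
Codon 8: GAT (Asp) → GCT (Ala) — missense.
Codon 9: GCG (Ala) → GGG (Gly) — missense.
Synonymous: 0 of 7.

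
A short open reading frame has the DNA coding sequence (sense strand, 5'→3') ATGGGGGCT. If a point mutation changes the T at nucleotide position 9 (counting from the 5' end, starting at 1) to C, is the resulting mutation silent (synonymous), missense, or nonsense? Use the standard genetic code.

Position 9 falls in codon 3: GCT → Ala.
After the substitution the codon is GCC → Ala.
Both encode Ala, so the change is synonymous.

silent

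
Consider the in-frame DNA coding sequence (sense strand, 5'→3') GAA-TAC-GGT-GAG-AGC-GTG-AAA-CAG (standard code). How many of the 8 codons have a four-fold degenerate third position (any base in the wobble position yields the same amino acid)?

2

Codon 1 GAA (Glu): third position 2-fold.
Codon 2 TAC (Tyr): third position 2-fold.
Codon 3 GGT (Gly): third position 4-fold.
Codon 4 GAG (Glu): third position 2-fold.
Codon 5 AGC (Ser): third position 2-fold.
Codon 6 GTG (Val): third position 4-fold.
Codon 7 AAA (Lys): third position 2-fold.
Codon 8 CAG (Gln): third position 2-fold.
Four-fold degenerate third positions: 2.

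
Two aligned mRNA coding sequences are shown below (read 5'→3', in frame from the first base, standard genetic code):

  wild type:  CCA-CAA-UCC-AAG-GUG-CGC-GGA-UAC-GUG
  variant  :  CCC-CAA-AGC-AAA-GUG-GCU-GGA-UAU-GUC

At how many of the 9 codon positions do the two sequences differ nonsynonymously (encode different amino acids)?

1

Codon 1: CCA Pro / CCC Pro — synonymous.
Codon 2: CAA Gln / CAA Gln — identical.
Codon 3: UCC Ser / AGC Ser — synonymous.
Codon 4: AAG Lys / AAA Lys — synonymous.
Codon 5: GUG Val / GUG Val — identical.
Codon 6: CGC Arg / GCU Ala — nonsynonymous.
Codon 7: GGA Gly / GGA Gly — identical.
Codon 8: UAC Tyr / UAU Tyr — synonymous.
Codon 9: GUG Val / GUC Val — synonymous.
Nonsynonymous differences: 1.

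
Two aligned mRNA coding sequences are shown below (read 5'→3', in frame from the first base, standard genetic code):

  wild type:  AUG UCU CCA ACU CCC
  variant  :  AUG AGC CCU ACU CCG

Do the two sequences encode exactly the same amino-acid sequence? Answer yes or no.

yes

Codon 1: AUG Met / AUG Met — identical.
Codon 2: UCU Ser / AGC Ser — synonymous.
Codon 3: CCA Pro / CCU Pro — synonymous.
Codon 4: ACU Thr / ACU Thr — identical.
Codon 5: CCC Pro / CCG Pro — synonymous.
Nonsynonymous differences: 0 → same protein.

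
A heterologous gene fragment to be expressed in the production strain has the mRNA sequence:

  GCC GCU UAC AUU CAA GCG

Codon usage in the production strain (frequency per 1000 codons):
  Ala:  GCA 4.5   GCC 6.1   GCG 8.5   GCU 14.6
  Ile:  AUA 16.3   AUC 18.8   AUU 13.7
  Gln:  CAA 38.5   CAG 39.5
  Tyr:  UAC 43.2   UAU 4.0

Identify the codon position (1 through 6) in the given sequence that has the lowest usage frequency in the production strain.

1

Codon 1 GCC (Ala): 6.1 per 1000.
Codon 2 GCU (Ala): 14.6 per 1000.
Codon 3 UAC (Tyr): 43.2 per 1000.
Codon 4 AUU (Ile): 13.7 per 1000.
Codon 5 CAA (Gln): 38.5 per 1000.
Codon 6 GCG (Ala): 8.5 per 1000.
Lowest frequency is 6.1 at codon 1.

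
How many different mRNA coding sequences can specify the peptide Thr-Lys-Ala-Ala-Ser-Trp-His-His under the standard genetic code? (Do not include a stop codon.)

Thr: 4 codons.
Lys: 2 codons.
Ala: 4 codons.
Ala: 4 codons.
Ser: 6 codons.
Trp: 1 codon.
His: 2 codons.
His: 2 codons.
4 × 2 × 4 × 4 × 6 × 1 × 2 × 2 = 3072.

3072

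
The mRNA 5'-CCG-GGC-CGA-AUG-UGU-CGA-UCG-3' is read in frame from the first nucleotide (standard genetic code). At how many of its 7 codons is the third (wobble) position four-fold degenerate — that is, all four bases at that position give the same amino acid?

5

Codon 1 CCG (Pro): third position 4-fold.
Codon 2 GGC (Gly): third position 4-fold.
Codon 3 CGA (Arg): third position 4-fold.
Codon 4 AUG (Met): third position 1-fold.
Codon 5 UGU (Cys): third position 2-fold.
Codon 6 CGA (Arg): third position 4-fold.
Codon 7 UCG (Ser): third position 4-fold.
Four-fold degenerate third positions: 5.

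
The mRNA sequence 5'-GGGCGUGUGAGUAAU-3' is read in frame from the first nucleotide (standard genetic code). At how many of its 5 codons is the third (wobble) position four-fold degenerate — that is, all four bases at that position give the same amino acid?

Codon 1 GGG (Gly): third position 4-fold.
Codon 2 CGU (Arg): third position 4-fold.
Codon 3 GUG (Val): third position 4-fold.
Codon 4 AGU (Ser): third position 2-fold.
Codon 5 AAU (Asn): third position 2-fold.
Four-fold degenerate third positions: 3.

3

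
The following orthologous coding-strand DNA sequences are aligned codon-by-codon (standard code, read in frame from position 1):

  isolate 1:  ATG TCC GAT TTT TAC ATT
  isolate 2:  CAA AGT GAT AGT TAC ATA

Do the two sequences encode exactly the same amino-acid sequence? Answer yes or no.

Codon 1: ATG Met / CAA Gln — nonsynonymous.
Codon 2: TCC Ser / AGT Ser — synonymous.
Codon 3: GAT Asp / GAT Asp — identical.
Codon 4: TTT Phe / AGT Ser — nonsynonymous.
Codon 5: TAC Tyr / TAC Tyr — identical.
Codon 6: ATT Ile / ATA Ile — synonymous.
Nonsynonymous differences: 2 → different protein.

no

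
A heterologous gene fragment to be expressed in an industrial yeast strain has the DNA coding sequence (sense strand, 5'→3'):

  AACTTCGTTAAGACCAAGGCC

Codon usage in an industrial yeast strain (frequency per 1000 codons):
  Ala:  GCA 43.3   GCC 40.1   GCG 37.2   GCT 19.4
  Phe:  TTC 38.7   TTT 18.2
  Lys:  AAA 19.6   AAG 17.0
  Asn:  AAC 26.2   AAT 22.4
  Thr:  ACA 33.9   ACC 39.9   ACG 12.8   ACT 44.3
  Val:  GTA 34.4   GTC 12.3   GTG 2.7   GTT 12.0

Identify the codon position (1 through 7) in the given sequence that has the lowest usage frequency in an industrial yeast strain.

3

Codon 1 AAC (Asn): 26.2 per 1000.
Codon 2 TTC (Phe): 38.7 per 1000.
Codon 3 GTT (Val): 12.0 per 1000.
Codon 4 AAG (Lys): 17.0 per 1000.
Codon 5 ACC (Thr): 39.9 per 1000.
Codon 6 AAG (Lys): 17.0 per 1000.
Codon 7 GCC (Ala): 40.1 per 1000.
Lowest frequency is 12.0 at codon 3.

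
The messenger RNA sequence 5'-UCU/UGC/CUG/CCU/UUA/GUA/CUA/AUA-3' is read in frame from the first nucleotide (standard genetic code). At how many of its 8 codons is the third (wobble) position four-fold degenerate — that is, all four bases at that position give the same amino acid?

5

Codon 1 UCU (Ser): third position 4-fold.
Codon 2 UGC (Cys): third position 2-fold.
Codon 3 CUG (Leu): third position 4-fold.
Codon 4 CCU (Pro): third position 4-fold.
Codon 5 UUA (Leu): third position 2-fold.
Codon 6 GUA (Val): third position 4-fold.
Codon 7 CUA (Leu): third position 4-fold.
Codon 8 AUA (Ile): third position 3-fold.
Four-fold degenerate third positions: 5.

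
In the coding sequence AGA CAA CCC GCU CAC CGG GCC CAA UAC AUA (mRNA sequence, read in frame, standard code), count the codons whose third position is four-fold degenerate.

Codon 1 AGA (Arg): third position 2-fold.
Codon 2 CAA (Gln): third position 2-fold.
Codon 3 CCC (Pro): third position 4-fold.
Codon 4 GCU (Ala): third position 4-fold.
Codon 5 CAC (His): third position 2-fold.
Codon 6 CGG (Arg): third position 4-fold.
Codon 7 GCC (Ala): third position 4-fold.
Codon 8 CAA (Gln): third position 2-fold.
Codon 9 UAC (Tyr): third position 2-fold.
Codon 10 AUA (Ile): third position 3-fold.
Four-fold degenerate third positions: 4.

4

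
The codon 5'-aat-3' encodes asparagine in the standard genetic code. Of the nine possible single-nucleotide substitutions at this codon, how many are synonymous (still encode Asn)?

1

Position 1: none → 0 synonymous.
Position 2: none → 0 synonymous.
Position 3: AAC → 1 synonymous.
Total: 0 + 0 + 1 = 1.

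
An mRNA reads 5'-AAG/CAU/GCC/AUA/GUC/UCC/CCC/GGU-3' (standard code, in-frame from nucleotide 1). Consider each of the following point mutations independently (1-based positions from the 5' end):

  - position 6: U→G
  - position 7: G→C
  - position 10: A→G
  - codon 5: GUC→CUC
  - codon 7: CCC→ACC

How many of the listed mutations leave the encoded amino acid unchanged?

Codon 2: CAU (His) → CAG (Gln) — missense.
Codon 3: GCC (Ala) → CCC (Pro) — missense.
Codon 4: AUA (Ile) → GUA (Val) — missense.
Codon 5: GUC (Val) → CUC (Leu) — missense.
Codon 7: CCC (Pro) → ACC (Thr) — missense.
Synonymous: 0 of 5.

0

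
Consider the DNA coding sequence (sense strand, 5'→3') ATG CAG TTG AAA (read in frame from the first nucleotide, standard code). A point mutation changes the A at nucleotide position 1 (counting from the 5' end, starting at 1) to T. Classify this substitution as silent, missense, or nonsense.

Position 1 falls in codon 1: ATG → Met.
After the substitution the codon is TTG → Leu.
Met ≠ Leu, so this is a missense mutation.

missense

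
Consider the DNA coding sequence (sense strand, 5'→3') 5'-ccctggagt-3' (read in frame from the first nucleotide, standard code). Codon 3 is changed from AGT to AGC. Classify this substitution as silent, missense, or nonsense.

Position 9 falls in codon 3: AGT → Ser.
After the substitution the codon is AGC → Ser.
Both encode Ser, so the change is synonymous.

silent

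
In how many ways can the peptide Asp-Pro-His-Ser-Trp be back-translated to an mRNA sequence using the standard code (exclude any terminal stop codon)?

96

Asp: 2 codons.
Pro: 4 codons.
His: 2 codons.
Ser: 6 codons.
Trp: 1 codon.
2 × 4 × 2 × 6 × 1 = 96.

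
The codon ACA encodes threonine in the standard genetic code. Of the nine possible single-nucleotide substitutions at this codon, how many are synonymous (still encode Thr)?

Position 1: none → 0 synonymous.
Position 2: none → 0 synonymous.
Position 3: ACU, ACC, ACG → 3 synonymous.
Total: 0 + 0 + 3 = 3.

3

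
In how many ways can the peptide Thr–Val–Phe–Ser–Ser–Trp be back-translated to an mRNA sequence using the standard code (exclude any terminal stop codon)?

Thr: 4 codons.
Val: 4 codons.
Phe: 2 codons.
Ser: 6 codons.
Ser: 6 codons.
Trp: 1 codon.
4 × 4 × 2 × 6 × 6 × 1 = 1152.

1152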